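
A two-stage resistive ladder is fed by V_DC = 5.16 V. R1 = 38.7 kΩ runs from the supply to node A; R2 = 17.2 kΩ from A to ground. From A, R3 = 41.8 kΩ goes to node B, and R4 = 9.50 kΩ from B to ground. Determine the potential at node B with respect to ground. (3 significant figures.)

Looking into the second stage from A: R3 + R4 = 51.30 kΩ appears in parallel with R2.
Effective lower resistance at A: R2 ‖ 51.30 = 12.88 kΩ.
First divider: V_A = V_DC · 12.88/(38.7 + 12.88) = 1.289 V.
V_B = V_A × 0.1852 = 0.2386 V.

V_B ≈ 0.239 V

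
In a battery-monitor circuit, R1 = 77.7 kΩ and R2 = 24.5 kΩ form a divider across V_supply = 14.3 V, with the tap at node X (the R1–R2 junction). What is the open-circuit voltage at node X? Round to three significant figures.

With X open, the divider is unloaded: V_th = 14.3 × 24.5/102.2 = 3.428 V.

V_th ≈ 3.43 V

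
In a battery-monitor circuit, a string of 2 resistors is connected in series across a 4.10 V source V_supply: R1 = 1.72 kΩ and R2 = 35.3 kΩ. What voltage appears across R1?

ΣR = 1.72 + 35.3 = 37.02 kΩ.
V = V_supply · R/ΣR = 4.10 × 0.04646 = 0.1905 V.

V ≈ 0.190 V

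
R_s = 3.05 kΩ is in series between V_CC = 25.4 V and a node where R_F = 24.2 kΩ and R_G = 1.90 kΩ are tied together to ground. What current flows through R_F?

Combine the parallel branches: R_p = (1/24.2 + 1/1.90)⁻¹ = 1.762 kΩ.
V_A by voltage divider: V_A = 25.4 × 1.762/(3.05 + 1.762) = 9.300 V.
Branch current I = V_A/R_F = 9.300/24.2 = 0.3843 mA.
(Equivalently: I_total = 5.279 mA, then current-divider fraction G_k/ΣG = 0.07280.)

I ≈ 0.384 mA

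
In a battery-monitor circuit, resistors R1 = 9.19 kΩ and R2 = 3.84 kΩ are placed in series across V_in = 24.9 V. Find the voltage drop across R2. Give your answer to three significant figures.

ΣR = 9.19 + 3.84 = 13.03 kΩ.
V = V_in · R/ΣR = 24.9 × 0.2947 = 7.338 V.

V ≈ 7.34 V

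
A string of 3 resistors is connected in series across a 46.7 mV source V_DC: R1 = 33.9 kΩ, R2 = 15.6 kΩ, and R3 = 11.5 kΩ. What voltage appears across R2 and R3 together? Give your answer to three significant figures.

Series total: ΣR = 33.9 + 15.6 + 11.5 = 61.00 kΩ.
R_{R2..R3} = 15.6 + 11.5 = 27.10 kΩ.
Voltage divider: V = V_DC · (27.10 / 61.00) = 46.7 × 0.4443 = 20.75 mV.

V ≈ 20.7 mV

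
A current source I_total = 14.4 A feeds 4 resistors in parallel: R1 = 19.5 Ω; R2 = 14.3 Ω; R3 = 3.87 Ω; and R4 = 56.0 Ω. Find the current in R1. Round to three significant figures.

Total conductance ΣG = 1/19.5 + 1/14.3 + 1/3.87 + 1/56.0 = 0.3975 (units of 1/Ω).
R1 takes the fraction G_k/ΣG = 0.05128/0.3975 = 0.1290, so I = 14.4 × 0.1290 = 1.858 A.

I ≈ 1.86 A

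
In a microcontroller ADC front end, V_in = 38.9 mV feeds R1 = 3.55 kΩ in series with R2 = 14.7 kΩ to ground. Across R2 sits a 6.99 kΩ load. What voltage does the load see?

V_out ≈ 22.2 mV

First combine the lower leg with the load: R2 ‖ R_L = 4.737 kΩ.
Now apply the divider: V_out = 38.9 × 0.5716 = 22.24 mV.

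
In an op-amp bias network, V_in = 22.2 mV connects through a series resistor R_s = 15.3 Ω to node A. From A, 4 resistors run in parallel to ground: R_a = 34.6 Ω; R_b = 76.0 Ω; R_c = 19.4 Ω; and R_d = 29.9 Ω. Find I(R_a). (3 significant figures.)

Combine the parallel branches: R_p = (1/34.6 + 1/76.0 + 1/19.4 + 1/29.9)⁻¹ = 7.871 Ω.
V_A = 22.2 × 7.871/23.17 = 7.541 mV.
Branch current I = V_A/R_a = 7.541/34.6 = 0.2180 mA.
(Equivalently: I_total = 0.9581 mA, then current-divider fraction G_k/ΣG = 0.2275.)

I ≈ 0.218 mA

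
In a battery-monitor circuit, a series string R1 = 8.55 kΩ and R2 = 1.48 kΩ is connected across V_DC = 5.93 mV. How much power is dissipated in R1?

ΣR = 10.03 kΩ → I = 5.93/10.03 = 0.5912 µA.
P = I²R = 0.3495 × 8.55 = 2.989 nW.

P ≈ 2.99 nW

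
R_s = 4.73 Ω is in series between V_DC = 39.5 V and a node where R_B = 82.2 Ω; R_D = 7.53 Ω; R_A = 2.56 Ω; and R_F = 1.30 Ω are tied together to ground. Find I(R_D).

I ≈ 0.731 A

Parallel bank: R_p = 1/(1/82.2 + 1/7.53 + 1/2.56 + 1/1.30) = 0.7664 Ω.
V_A by voltage divider: V_A = 39.5 × 0.7664/(4.73 + 0.7664) = 5.508 V.
I(R_D) = V_A / R_D = 5.508/7.53 = 0.7314 A.
(Equivalently: I_total = 7.187 A, then current-divider fraction G_k/ΣG = 0.1018.)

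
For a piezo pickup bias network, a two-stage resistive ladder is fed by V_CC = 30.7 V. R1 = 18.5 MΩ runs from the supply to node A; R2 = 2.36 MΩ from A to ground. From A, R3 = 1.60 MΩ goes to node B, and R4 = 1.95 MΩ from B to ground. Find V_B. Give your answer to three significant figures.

V_B ≈ 1.20 V

Node A sees R2 in parallel with the series input of stage 2, R3 + R4 = 3.550 MΩ.
Effective lower resistance at A: R2 ‖ 3.550 = 1.418 MΩ.
So V_A = 30.7 × 0.07117 = 2.185 V.
V_B = V_A × 0.5493 = 1.200 V.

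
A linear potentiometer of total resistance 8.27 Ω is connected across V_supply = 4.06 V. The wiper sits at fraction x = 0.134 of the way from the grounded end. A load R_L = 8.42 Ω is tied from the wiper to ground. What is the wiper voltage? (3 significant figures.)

Lower segment x·R_p = 1.108 Ω; upper segment (1−x)·R_p = 7.162 Ω.
R_L loads the lower segment: effective lower R = 0.9793 Ω.
Loaded-divider output: V_out = 4.06 × 0.1203 = 0.4884 V.

V_out ≈ 0.488 V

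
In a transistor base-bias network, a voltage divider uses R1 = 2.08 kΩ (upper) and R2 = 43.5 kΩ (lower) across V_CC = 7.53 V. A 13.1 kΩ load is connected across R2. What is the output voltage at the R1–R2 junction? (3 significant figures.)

The load sits in parallel with R2, giving an effective lower resistance R2' = R2·R_L/(R2+R_L) = 10.07 kΩ.
Now apply the divider: V_out = 7.53 × 0.8288 = 6.241 V.
(Unloaded it would be 7.19 V; the load pulls it down.)

V_out ≈ 6.24 V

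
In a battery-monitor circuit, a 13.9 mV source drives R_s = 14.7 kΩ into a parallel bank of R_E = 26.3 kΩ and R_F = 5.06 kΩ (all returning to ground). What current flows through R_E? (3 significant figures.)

Parallel bank: R_p = 1/(1/26.3 + 1/5.06) = 4.244 kΩ.
Node voltage V_A = V_s · R_p/(R_s + R_p) = 13.9 × 0.2240 = 3.114 mV.
Branch current I = V_A/R_E = 3.114/26.3 = 0.1184 µA.
(Check via current divider: I_total = 0.7338 µA; share G_k/ΣG = 0.1614 → same result.)

I ≈ 0.118 µA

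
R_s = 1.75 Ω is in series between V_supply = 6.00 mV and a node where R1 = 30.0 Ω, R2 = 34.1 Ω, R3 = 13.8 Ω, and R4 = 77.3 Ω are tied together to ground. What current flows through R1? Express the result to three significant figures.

Combine the parallel branches: R_p = (1/30.0 + 1/34.1 + 1/13.8 + 1/77.3)⁻¹ = 6.754 Ω.
V_A by voltage divider: V_A = 6.00 × 6.754/(1.75 + 6.754) = 4.765 mV.
I(R1) = V_A / R1 = 4.765/30.0 = 0.1588 mA.
(Check via current divider: I_total = 0.7055 mA; share G_k/ΣG = 0.2251 → same result.)

I ≈ 0.159 mA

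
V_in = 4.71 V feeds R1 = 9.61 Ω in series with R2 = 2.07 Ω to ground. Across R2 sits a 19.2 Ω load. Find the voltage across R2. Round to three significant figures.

The load sits in parallel with R2, giving an effective lower resistance R2' = R2·R_L/(R2+R_L) = 1.869 Ω.
Now apply the divider: V_out = 4.71 × 0.1628 = 0.7667 V.
(Unloaded it would be 0.835 V; the load pulls it down.)

V_out ≈ 0.767 V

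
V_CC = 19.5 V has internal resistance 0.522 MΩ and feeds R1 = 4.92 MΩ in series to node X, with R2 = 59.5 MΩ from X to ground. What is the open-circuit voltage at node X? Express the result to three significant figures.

R1' = 0.522 + 4.92 = 5.442 MΩ (source resistance + R1).
V_th is the unloaded tap voltage: V_CC · R2/(R1'+R2) = 19.5 × 0.9162 = 17.87 V.

V_th ≈ 17.9 V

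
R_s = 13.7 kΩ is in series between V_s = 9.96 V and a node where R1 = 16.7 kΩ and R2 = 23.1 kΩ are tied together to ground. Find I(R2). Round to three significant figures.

I ≈ 0.179 mA

Combine the parallel branches: R_p = (1/16.7 + 1/23.1)⁻¹ = 9.693 kΩ.
V_A = 9.96 × 9.693/23.39 = 4.127 V.
Branch current I = V_A/R2 = 4.127/23.1 = 0.1787 mA.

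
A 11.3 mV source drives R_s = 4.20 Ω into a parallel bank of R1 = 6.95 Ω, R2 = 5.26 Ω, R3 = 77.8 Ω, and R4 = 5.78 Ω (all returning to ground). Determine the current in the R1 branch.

I ≈ 0.511 mA

Equivalent of the parallel group: R_p = 1.924 Ω.
Node voltage V_A = V_supply · R_p/(R_s + R_p) = 11.3 × 0.3141 = 3.550 mV.
I(R1) = V_A / R1 = 3.550/6.95 = 0.5107 mA.
(Check via current divider: I_total = 1.845 mA; share G_k/ΣG = 0.2768 → same result.)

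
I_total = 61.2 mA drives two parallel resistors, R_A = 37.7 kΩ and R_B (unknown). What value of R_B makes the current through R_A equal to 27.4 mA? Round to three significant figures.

R_B ≈ 30.6 kΩ

In a two-way split, I_A/I_total = R_B/(R_A + R_B).
With f = 0.4477, R_B = R_A · f/(1−f) = 37.7 × 0.8107 = 30.56 kΩ.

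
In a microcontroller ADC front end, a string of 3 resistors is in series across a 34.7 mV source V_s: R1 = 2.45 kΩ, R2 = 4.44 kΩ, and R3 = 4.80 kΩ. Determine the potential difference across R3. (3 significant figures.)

V ≈ 14.2 mV

ΣR = 2.45 + 4.44 + 4.80 = 11.69 kΩ.
Voltage divider: V = V_s · (4.800 / 11.69) = 34.7 × 0.4106 = 14.25 mV.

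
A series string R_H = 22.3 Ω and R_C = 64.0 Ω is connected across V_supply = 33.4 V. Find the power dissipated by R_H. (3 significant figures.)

P ≈ 3.34 W

The common current is I = 33.4/86.30 = 0.3870 A.
P(R_H) = I²·R_H = (0.3870)² × 22.3 = 3.340 W.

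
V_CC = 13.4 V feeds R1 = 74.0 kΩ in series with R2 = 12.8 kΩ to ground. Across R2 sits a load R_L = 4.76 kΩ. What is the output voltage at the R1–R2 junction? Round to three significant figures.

V_out ≈ 0.600 V

The load sits in parallel with R2, giving an effective lower resistance R2' = R2·R_L/(R2+R_L) = 3.470 kΩ.
Voltage divider with the loaded lower leg: V_out = 13.4 × 3.470/(74.0 + 3.470) = 13.4 × 0.04479 = 0.6002 V.
(Unloaded it would be 1.98 V; the load pulls it down.)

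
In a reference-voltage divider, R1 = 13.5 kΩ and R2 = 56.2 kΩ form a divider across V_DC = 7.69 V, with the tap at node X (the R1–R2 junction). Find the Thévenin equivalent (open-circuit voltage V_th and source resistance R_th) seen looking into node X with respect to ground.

V_th ≈ 6.20 V, R_th ≈ 10.9 kΩ

With X open, the divider is unloaded: V_th = 7.69 × 56.2/69.70 = 6.201 V.
Zeroing V_DC shorts the top of R1 to ground, so R_th = R1 ‖ R2 = 10.89 kΩ.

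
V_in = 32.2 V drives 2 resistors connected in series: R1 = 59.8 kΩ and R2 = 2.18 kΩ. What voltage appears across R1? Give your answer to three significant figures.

V ≈ 31.1 V

Series total: ΣR = 59.8 + 2.18 = 61.98 kΩ.
V = V_in · R/ΣR = 32.2 × 0.9648 = 31.07 V.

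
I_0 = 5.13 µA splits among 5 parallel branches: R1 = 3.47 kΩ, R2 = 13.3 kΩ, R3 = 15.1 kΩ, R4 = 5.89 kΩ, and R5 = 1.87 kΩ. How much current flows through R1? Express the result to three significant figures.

Conductances: ΣG = 1/3.47 + 1/13.3 + 1/15.1 + 1/5.89 + 1/1.87 = 1.134 (1/kΩ).
Current divider: I(R1) = I_0 · G_k/ΣG = 5.13 × (0.2882/1.134) = 5.13 × 0.2541 = 1.304 µA.

I ≈ 1.30 µA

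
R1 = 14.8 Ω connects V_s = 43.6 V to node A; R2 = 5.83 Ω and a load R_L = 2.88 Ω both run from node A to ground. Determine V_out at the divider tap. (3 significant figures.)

R2 ‖ R_L = (5.83 × 2.88)/(5.83 + 2.88) = 1.928 Ω.
Then V_out = V_s · R2'/(R1 + R2') = 43.6 × 1.928/16.73 = 5.024 V.

V_out ≈ 5.02 V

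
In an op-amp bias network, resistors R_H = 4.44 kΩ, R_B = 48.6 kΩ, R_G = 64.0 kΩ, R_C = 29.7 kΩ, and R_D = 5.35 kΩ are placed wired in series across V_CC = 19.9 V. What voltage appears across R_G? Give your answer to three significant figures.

Total series resistance ΣR = 4.44 + 48.6 + 64.0 + 29.7 + 5.35 = 152.1 kΩ.
By the voltage-divider rule, V = 19.9 × 64.00/152.1 = 8.374 V.

V ≈ 8.37 V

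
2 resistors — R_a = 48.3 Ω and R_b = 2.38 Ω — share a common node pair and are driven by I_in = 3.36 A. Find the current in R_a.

Two-branch current divider: I_k = I_in · R_other/(R_1 + R_2).
So I = 3.36 × 2.38/50.68 = 0.1578 A.

I ≈ 0.158 A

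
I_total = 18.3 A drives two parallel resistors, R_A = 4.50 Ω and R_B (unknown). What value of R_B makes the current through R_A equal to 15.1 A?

In a two-way split, I_A/I_total = R_B/(R_A + R_B).
With f = 0.8251, R_B = R_A · f/(1−f) = 4.50 × 4.719 = 21.23 Ω.

R_B ≈ 21.2 Ω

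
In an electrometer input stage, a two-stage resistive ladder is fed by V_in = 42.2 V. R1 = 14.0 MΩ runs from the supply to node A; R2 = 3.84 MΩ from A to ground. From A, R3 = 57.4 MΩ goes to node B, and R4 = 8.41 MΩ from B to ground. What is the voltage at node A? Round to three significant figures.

The second stage (R3 + R4 = 65.81 MΩ) loads node A in parallel with R2.
R2 ‖ (R3+R4) = 3.628 MΩ.
First divider: V_A = V_in · 3.628/(14.0 + 3.628) = 8.686 V.

V_A ≈ 8.69 V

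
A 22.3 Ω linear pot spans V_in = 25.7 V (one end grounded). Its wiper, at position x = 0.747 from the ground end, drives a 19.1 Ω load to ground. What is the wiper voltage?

V_out ≈ 15.7 V

The pot divides into 5.642 Ω above the wiper and 16.66 Ω below.
(x·R_p) ‖ R_L = 8.898 Ω.
V_out = 25.7 × 8.898/(5.642 + 8.898) = 15.73 V.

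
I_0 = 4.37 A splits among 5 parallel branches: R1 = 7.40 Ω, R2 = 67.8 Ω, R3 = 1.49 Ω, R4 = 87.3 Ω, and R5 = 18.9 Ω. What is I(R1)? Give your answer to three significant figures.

I ≈ 0.667 A

Conductances: ΣG = 1/7.40 + 1/67.8 + 1/1.49 + 1/87.3 + 1/18.9 = 0.8854 (1/Ω).
R1 takes the fraction G_k/ΣG = 0.1351/0.8854 = 0.1526, so I = 4.37 × 0.1526 = 0.6670 A.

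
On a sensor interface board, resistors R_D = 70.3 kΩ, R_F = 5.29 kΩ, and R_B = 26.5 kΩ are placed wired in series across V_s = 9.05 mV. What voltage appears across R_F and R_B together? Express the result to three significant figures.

V ≈ 2.82 mV

Series total: ΣR = 70.3 + 5.29 + 26.5 = 102.1 kΩ.
R_{R_F..R_B} = 5.29 + 26.5 = 31.79 kΩ.
V = V_s · R/ΣR = 9.05 × 0.3114 = 2.818 mV.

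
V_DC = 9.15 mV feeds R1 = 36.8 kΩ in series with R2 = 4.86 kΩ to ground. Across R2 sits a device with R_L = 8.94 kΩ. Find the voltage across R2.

R2 ‖ R_L = (4.86 × 8.94)/(4.86 + 8.94) = 3.148 kΩ.
Then V_out = V_DC · R2'/(R1 + R2') = 9.15 × 3.148/39.95 = 0.7211 mV.

V_out ≈ 0.721 mV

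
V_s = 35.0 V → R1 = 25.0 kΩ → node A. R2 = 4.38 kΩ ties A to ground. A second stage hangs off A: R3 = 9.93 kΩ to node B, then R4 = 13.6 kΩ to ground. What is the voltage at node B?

V_B ≈ 2.60 V

Node A sees R2 in parallel with the series input of stage 2, R3 + R4 = 23.53 kΩ.
R2 ‖ (R3+R4) = 3.693 kΩ.
So V_A = 35.0 × 0.1287 = 4.504 V.
Then the unloaded second divider: V_B = V_A × R4/(R3+R4) = 4.504 × 0.5780 = 2.603 V.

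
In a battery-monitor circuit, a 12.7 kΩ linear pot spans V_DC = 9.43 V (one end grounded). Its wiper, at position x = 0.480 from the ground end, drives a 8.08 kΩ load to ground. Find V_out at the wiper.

The pot divides into 6.604 kΩ above the wiper and 6.096 kΩ below.
(x·R_p) ‖ R_L = 3.475 kΩ.
Then V_out = V_DC · 3.475/(6.604 + 3.475) = 3.251 V.
(Unloaded: V_out = x·V_DC = 4.53 V.)

V_out ≈ 3.25 V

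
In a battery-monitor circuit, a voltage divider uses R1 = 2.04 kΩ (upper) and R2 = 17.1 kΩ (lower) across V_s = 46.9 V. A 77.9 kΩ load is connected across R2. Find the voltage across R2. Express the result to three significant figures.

V_out ≈ 40.9 V

R2 ‖ R_L = (17.1 × 77.9)/(17.1 + 77.9) = 14.02 kΩ.
Then V_out = V_s · R2'/(R1 + R2') = 46.9 × 14.02/16.06 = 40.94 V.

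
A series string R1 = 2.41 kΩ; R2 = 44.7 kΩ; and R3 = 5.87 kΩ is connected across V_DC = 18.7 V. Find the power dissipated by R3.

P ≈ 0.731 mW

ΣR = 52.98 kΩ → I = 18.7/52.98 = 0.3530 mA.
P = I²R = 0.1246 × 5.87 = 0.7313 mW.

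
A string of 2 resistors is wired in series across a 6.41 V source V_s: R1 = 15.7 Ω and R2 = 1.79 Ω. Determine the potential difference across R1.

Total series resistance ΣR = 15.7 + 1.79 = 17.49 Ω.
By the voltage-divider rule, V = 6.41 × 15.70/17.49 = 5.754 V.

V ≈ 5.75 V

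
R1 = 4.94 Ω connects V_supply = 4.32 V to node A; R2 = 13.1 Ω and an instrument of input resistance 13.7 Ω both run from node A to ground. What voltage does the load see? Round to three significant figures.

V_out ≈ 2.49 V

R2 ‖ R_L = (13.1 × 13.7)/(13.1 + 13.7) = 6.697 Ω.
Voltage divider with the loaded lower leg: V_out = 4.32 × 6.697/(4.94 + 6.697) = 4.32 × 0.5755 = 2.486 V.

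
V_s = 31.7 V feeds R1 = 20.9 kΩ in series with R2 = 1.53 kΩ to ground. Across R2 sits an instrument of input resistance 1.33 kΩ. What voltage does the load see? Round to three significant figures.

V_out ≈ 1.04 V

R2 ‖ R_L = (1.53 × 1.33)/(1.53 + 1.33) = 0.7115 kΩ.
Then V_out = V_s · R2'/(R1 + R2') = 31.7 × 0.7115/21.61 = 1.044 V.
(Unloaded it would be 2.16 V; the load pulls it down.)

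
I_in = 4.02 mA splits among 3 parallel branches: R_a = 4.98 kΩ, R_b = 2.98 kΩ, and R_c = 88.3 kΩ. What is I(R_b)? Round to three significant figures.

Conductances: ΣG = 1/4.98 + 1/2.98 + 1/88.3 = 0.5477 (1/kΩ).
Current divider: I(R_b) = I_in · G_k/ΣG = 4.02 × (0.3356/0.5477) = 4.02 × 0.6127 = 2.463 mA.

I ≈ 2.46 mA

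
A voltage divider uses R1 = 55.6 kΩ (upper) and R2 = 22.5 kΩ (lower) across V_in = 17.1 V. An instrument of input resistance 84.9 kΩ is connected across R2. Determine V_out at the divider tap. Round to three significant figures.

R2 ‖ R_L = (22.5 × 84.9)/(22.5 + 84.9) = 17.79 kΩ.
Voltage divider with the loaded lower leg: V_out = 17.1 × 17.79/(55.6 + 17.79) = 17.1 × 0.2424 = 4.144 V.

V_out ≈ 4.14 V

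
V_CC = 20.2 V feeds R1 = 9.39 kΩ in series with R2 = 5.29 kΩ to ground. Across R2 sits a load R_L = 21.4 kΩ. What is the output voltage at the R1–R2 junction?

V_out ≈ 6.29 V

R2 ‖ R_L = (5.29 × 21.4)/(5.29 + 21.4) = 4.242 kΩ.
Voltage divider with the loaded lower leg: V_out = 20.2 × 4.242/(9.39 + 4.242) = 20.2 × 0.3112 = 6.285 V.
(Unloaded it would be 7.28 V; the load pulls it down.)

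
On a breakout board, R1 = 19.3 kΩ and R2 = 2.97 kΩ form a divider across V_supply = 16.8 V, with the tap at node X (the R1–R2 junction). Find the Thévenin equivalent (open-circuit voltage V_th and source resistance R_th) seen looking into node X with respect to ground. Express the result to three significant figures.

V_th ≈ 2.24 V, R_th ≈ 2.57 kΩ

With X open, the divider is unloaded: V_th = 16.8 × 2.97/22.27 = 2.241 V.
Looking into X with the source shorted: R_th = R1·R2/(R1+R2) = 19.30 × 2.97/22.27 = 2.574 kΩ.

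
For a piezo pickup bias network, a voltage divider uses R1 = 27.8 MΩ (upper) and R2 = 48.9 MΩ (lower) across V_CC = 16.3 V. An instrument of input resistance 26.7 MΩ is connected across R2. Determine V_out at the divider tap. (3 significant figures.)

V_out ≈ 6.25 V

The load sits in parallel with R2, giving an effective lower resistance R2' = R2·R_L/(R2+R_L) = 17.27 MΩ.
Now apply the divider: V_out = 16.3 × 0.3832 = 6.246 V.
(Unloaded it would be 10.4 V; the load pulls it down.)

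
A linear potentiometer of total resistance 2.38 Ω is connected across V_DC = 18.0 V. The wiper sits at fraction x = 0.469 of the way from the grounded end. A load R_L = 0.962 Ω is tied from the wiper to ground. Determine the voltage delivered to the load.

Lower segment x·R_p = 1.116 Ω; upper segment (1−x)·R_p = 1.264 Ω.
R_L loads the lower segment: effective lower R = 0.5167 Ω.
Then V_out = V_DC · 0.5167/(1.264 + 0.5167) = 5.224 V.

V_out ≈ 5.22 V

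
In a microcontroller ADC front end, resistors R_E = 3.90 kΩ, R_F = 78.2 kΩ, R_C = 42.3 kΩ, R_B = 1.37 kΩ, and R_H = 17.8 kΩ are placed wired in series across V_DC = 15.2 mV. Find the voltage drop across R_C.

Total series resistance ΣR = 3.90 + 78.2 + 42.3 + 1.37 + 17.8 = 143.6 kΩ.
V = V_DC · R/ΣR = 15.2 × 0.2946 = 4.478 mV.

V ≈ 4.48 mV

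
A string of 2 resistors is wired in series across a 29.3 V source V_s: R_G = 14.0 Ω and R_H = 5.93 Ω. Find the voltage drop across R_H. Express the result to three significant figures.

Series total: ΣR = 14.0 + 5.93 = 19.93 Ω.
Voltage divider: V = V_s · (5.930 / 19.93) = 29.3 × 0.2975 = 8.718 V.

V ≈ 8.72 V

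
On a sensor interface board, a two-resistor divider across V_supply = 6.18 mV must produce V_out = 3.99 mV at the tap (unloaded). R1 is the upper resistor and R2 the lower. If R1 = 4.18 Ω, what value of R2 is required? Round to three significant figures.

R2 ≈ 7.62 Ω

Required fraction k = V_out/V_supply = 0.6456.
So R2 = R1 · V_out/(V_supply − V_out) = 4.18 × 3.99/(6.18 − 3.99) = 4.18 × 1.822 = 7.616 Ω.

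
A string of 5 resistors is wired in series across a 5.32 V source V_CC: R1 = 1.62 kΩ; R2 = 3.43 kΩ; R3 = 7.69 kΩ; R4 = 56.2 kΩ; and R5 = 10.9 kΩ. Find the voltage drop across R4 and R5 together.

V ≈ 4.47 V

ΣR = 1.62 + 3.43 + 7.69 + 56.2 + 10.9 = 79.84 kΩ.
R_{R4..R5} = 56.2 + 10.9 = 67.10 kΩ.
Voltage divider: V = V_CC · (67.10 / 79.84) = 5.32 × 0.8404 = 4.471 V.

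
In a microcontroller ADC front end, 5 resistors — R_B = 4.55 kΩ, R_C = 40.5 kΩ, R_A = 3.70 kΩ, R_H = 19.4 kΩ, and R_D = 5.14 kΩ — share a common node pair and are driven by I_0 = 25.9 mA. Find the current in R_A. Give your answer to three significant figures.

Conductances: ΣG = 1/4.55 + 1/40.5 + 1/3.70 + 1/19.4 + 1/5.14 = 0.7608 (1/kΩ).
Current divider: I(R_A) = I_0 · G_k/ΣG = 25.9 × (0.2703/0.7608) = 25.9 × 0.3552 = 9.200 mA.

I ≈ 9.20 mA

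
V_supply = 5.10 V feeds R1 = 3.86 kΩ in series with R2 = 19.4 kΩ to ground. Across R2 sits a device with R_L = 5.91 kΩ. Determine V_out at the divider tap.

R2 ‖ R_L = (19.4 × 5.91)/(19.4 + 5.91) = 4.530 kΩ.
Then V_out = V_supply · R2'/(R1 + R2') = 5.10 × 4.530/8.390 = 2.754 V.

V_out ≈ 2.75 V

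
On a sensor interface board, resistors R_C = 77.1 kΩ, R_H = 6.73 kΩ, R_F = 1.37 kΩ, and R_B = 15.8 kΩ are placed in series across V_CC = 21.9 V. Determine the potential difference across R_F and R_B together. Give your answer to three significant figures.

Total series resistance ΣR = 77.1 + 6.73 + 1.37 + 15.8 = 101.0 kΩ.
R_{R_F..R_B} = 1.37 + 15.8 = 17.17 kΩ.
V = V_CC · R/ΣR = 21.9 × 0.1700 = 3.723 V.

V ≈ 3.72 V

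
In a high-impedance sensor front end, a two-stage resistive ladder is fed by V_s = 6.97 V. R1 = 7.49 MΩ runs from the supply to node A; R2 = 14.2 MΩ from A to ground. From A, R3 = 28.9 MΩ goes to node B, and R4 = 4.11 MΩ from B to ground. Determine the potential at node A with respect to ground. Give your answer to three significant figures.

Node A sees R2 in parallel with the series input of stage 2, R3 + R4 = 33.01 MΩ.
Effective lower resistance at A: R2 ‖ 33.01 = 9.929 MΩ.
So V_A = 6.97 × 0.5700 = 3.973 V.

V_A ≈ 3.97 V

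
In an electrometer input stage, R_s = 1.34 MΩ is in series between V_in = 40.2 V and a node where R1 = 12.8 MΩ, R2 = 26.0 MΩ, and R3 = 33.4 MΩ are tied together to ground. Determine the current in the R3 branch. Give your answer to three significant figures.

Parallel bank: R_p = 1/(1/12.8 + 1/26.0 + 1/33.4) = 6.825 MΩ.
V_A = 40.2 × 6.825/8.165 = 33.60 V.
I(R3) = V_A / R3 = 33.60/33.4 = 1.006 µA.
(Equivalently: I_total = 4.924 µA, then current-divider fraction G_k/ΣG = 0.2043.)

I ≈ 1.01 µA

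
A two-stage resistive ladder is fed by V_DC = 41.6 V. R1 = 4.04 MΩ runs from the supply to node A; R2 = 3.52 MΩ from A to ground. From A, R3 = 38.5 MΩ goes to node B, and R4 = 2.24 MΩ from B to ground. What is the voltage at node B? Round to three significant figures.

V_B ≈ 1.02 V

The second stage (R3 + R4 = 40.74 MΩ) loads node A in parallel with R2.
R2 ‖ (R3+R4) = 3.240 MΩ.
So V_A = 41.6 × 0.4451 = 18.51 V.
Then the unloaded second divider: V_B = V_A × R4/(R3+R4) = 18.51 × 0.05498 = 1.018 V.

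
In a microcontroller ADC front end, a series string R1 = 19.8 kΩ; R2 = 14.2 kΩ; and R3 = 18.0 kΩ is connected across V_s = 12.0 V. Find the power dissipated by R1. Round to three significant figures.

P ≈ 1.05 mW

The common current is I = 12.0/52.00 = 0.2308 mA.
P = I²R = 0.05325 × 19.8 = 1.054 mW.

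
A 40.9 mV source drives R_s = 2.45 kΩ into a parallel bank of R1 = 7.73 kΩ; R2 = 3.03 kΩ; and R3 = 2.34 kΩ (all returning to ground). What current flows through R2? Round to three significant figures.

Combine the parallel branches: R_p = (1/7.73 + 1/3.03 + 1/2.34)⁻¹ = 1.128 kΩ.
Node voltage V_A = V_s · R_p/(R_s + R_p) = 40.9 × 0.3152 = 12.89 mV.
Branch current I = V_A/R2 = 12.89/3.03 = 4.255 µA.
(Equivalently: I_total = 11.43 µA, then current-divider fraction G_k/ΣG = 0.3722.)

I ≈ 4.25 µA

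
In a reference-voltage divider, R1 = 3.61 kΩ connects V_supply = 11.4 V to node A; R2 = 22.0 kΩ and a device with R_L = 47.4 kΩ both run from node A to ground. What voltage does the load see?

R2 ‖ R_L = (22.0 × 47.4)/(22.0 + 47.4) = 15.03 kΩ.
Then V_out = V_supply · R2'/(R1 + R2') = 11.4 × 15.03/18.64 = 9.192 V.
(Unloaded it would be 9.79 V; the load pulls it down.)

V_out ≈ 9.19 V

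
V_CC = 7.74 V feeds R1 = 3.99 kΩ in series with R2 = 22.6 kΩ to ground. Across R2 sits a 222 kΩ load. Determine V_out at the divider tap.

First combine the lower leg with the load: R2 ‖ R_L = 20.51 kΩ.
Then V_out = V_CC · R2'/(R1 + R2') = 7.74 × 20.51/24.50 = 6.480 V.

V_out ≈ 6.48 V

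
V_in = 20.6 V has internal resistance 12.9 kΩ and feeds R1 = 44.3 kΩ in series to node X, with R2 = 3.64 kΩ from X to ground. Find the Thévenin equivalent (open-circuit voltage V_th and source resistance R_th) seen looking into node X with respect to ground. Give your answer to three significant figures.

V_th ≈ 1.23 V, R_th ≈ 3.42 kΩ

R1' = 12.9 + 44.3 = 57.20 kΩ (source resistance + R1).
V_th is the unloaded tap voltage: V_in · R2/(R1'+R2) = 20.6 × 0.05983 = 1.232 V.
Looking into X with the source shorted: R_th = R1'·R2/(R1'+R2) = 57.20 × 3.64/60.84 = 3.422 kΩ.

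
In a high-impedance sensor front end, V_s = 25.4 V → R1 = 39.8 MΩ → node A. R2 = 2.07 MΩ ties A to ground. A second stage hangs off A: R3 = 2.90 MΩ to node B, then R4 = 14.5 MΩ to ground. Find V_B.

V_B ≈ 0.940 V

The second stage (R3 + R4 = 17.40 MΩ) loads node A in parallel with R2.
Effective lower resistance at A: R2 ‖ 17.40 = 1.850 MΩ.
First divider: V_A = V_s · 1.850/(39.8 + 1.850) = 1.128 V.
V_B = V_A × 0.8333 = 0.9401 V.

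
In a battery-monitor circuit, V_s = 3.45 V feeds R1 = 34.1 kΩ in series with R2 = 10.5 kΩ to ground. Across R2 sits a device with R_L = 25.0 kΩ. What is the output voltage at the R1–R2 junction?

V_out ≈ 0.615 V

R2 ‖ R_L = (10.5 × 25.0)/(10.5 + 25.0) = 7.394 kΩ.
Voltage divider with the loaded lower leg: V_out = 3.45 × 7.394/(34.1 + 7.394) = 3.45 × 0.1782 = 0.6148 V.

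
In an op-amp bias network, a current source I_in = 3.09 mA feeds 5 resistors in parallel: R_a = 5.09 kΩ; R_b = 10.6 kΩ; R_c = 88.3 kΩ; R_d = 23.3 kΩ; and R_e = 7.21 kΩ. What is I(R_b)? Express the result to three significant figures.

I ≈ 0.603 mA

Total conductance ΣG = 1/5.09 + 1/10.6 + 1/88.3 + 1/23.3 + 1/7.21 = 0.4837 (units of 1/kΩ).
By the current-divider rule, I = I_in · G_k/ΣG = 3.09 × 0.1950 = 0.6026 mA.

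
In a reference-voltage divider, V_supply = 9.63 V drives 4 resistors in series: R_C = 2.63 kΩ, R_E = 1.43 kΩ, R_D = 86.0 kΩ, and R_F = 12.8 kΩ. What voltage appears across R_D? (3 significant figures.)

V ≈ 8.05 V

Series total: ΣR = 2.63 + 1.43 + 86.0 + 12.8 = 102.9 kΩ.
Voltage divider: V = V_supply · (86.00 / 102.9) = 9.63 × 0.8361 = 8.052 V.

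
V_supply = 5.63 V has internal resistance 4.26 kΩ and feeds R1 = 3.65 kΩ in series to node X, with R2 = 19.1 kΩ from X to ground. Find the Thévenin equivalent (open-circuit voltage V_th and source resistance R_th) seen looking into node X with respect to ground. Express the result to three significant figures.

V_th ≈ 3.98 V, R_th ≈ 5.59 kΩ

R1' = 4.26 + 3.65 = 7.910 kΩ (source resistance + R1).
With X open, the divider is unloaded: V_th = 5.63 × 19.1/27.01 = 3.981 V.
Zeroing V_supply shorts the top of R1' to ground, so R_th = R1' ‖ R2 = 5.594 kΩ.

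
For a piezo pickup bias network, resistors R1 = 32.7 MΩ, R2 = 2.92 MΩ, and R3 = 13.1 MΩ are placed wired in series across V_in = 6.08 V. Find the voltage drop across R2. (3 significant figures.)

Series total: ΣR = 32.7 + 2.92 + 13.1 = 48.72 MΩ.
Voltage divider: V = V_in · (2.920 / 48.72) = 6.08 × 0.05993 = 0.3644 V.

V ≈ 0.364 V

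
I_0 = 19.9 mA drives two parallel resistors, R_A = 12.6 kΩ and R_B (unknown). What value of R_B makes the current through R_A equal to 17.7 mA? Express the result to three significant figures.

R_B ≈ 101 kΩ

The fraction through R_A equals R_B/(R_A+R_B).
17.7/19.9 = R_B/(R_A + R_B) → R_B = R_A · (0.8894)/(1 − 0.8894) = 12.6 × 8.045 = 101.4 kΩ.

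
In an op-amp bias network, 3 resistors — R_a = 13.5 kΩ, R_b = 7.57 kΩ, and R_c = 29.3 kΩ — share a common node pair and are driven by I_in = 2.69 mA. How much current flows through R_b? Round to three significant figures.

I ≈ 1.48 mA

ΣG = 1/13.5 + 1/7.57 + 1/29.3 = 0.2403.
By the current-divider rule, I = I_in · G_k/ΣG = 2.69 × 0.5497 = 1.479 mA.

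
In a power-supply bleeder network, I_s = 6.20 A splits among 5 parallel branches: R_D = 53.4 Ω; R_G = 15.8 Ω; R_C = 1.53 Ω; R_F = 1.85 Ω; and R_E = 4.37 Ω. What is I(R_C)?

I ≈ 2.69 A

Total conductance ΣG = 1/53.4 + 1/15.8 + 1/1.53 + 1/1.85 + 1/4.37 = 1.505 (units of 1/Ω).
By the current-divider rule, I = I_s · G_k/ΣG = 6.20 × 0.4343 = 2.693 A.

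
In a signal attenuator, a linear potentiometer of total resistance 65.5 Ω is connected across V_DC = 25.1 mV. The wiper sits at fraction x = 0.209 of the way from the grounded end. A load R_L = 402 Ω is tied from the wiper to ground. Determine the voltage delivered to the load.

V_out ≈ 5.11 mV

The pot divides into 51.81 Ω above the wiper and 13.69 Ω below.
Lower segment in parallel with the load: 13.69 ‖ 402 = 13.24 Ω.
Loaded-divider output: V_out = 25.1 × 0.2035 = 5.108 mV.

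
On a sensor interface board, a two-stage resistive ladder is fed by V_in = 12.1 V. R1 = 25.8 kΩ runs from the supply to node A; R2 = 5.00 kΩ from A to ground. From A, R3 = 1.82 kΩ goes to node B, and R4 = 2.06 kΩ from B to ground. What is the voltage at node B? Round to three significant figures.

V_B ≈ 0.502 V

Looking into the second stage from A: R3 + R4 = 3.880 kΩ appears in parallel with R2.
R2 ‖ (R3+R4) = 2.185 kΩ.
V_A = 12.1 × 2.185/(25.8 + 2.185) = 0.9446 V.
Then the unloaded second divider: V_B = V_A × R4/(R3+R4) = 0.9446 × 0.5309 = 0.5015 V.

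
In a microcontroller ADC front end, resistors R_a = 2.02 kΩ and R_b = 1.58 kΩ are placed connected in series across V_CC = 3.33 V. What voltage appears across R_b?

V ≈ 1.46 V

ΣR = 2.02 + 1.58 = 3.600 kΩ.
Voltage divider: V = V_CC · (1.580 / 3.600) = 3.33 × 0.4389 = 1.462 V.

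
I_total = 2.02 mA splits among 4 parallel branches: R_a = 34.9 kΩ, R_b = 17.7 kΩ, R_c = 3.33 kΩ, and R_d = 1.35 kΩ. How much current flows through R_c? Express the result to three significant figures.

I ≈ 0.539 mA

Conductances: ΣG = 1/34.9 + 1/17.7 + 1/3.33 + 1/1.35 = 1.126 (1/kΩ).
R_c takes the fraction G_k/ΣG = 0.3003/1.126 = 0.2667, so I = 2.02 × 0.2667 = 0.5386 mA.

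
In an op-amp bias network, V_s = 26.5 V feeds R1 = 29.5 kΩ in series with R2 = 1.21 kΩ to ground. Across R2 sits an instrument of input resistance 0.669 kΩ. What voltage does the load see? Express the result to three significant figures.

V_out ≈ 0.381 V

The load sits in parallel with R2, giving an effective lower resistance R2' = R2·R_L/(R2+R_L) = 0.4308 kΩ.
Voltage divider with the loaded lower leg: V_out = 26.5 × 0.4308/(29.5 + 0.4308) = 26.5 × 0.01439 = 0.3814 V.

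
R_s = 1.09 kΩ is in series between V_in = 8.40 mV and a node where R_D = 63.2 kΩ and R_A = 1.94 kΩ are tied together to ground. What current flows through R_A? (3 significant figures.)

Combine the parallel branches: R_p = (1/63.2 + 1/1.94)⁻¹ = 1.882 kΩ.
Node voltage V_A = V_in · R_p/(R_s + R_p) = 8.40 × 0.6333 = 5.319 mV.
Branch current I = V_A/R_A = 5.319/1.94 = 2.742 µA.

I ≈ 2.74 µA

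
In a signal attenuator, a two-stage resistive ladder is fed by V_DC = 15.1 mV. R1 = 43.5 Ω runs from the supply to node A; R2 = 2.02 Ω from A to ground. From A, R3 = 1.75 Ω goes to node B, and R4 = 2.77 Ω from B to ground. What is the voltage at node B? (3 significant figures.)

Looking into the second stage from A: R3 + R4 = 4.520 Ω appears in parallel with R2.
Effective lower resistance at A: R2 ‖ 4.520 = 1.396 Ω.
V_A = 15.1 × 1.396/(43.5 + 1.396) = 0.4695 mV.
Then the unloaded second divider: V_B = V_A × R4/(R3+R4) = 0.4695 × 0.6128 = 0.2878 mV.

V_B ≈ 0.288 mV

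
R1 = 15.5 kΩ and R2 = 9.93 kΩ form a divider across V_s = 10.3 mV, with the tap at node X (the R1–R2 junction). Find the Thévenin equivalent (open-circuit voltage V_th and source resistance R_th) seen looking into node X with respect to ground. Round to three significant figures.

Open-circuit (no load on X): V_th = V_s · R2/(R1 + R2) = 10.3 × 9.93/(15.50 + 9.93) = 4.022 mV.
Looking into X with the source shorted: R_th = R1·R2/(R1+R2) = 15.50 × 9.93/25.43 = 6.052 kΩ.

V_th ≈ 4.02 mV, R_th ≈ 6.05 kΩ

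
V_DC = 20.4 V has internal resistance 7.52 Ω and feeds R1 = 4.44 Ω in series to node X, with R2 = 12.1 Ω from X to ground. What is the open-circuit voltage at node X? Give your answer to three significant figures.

V_th ≈ 10.3 V

R1' = 7.52 + 4.44 = 11.96 Ω (source resistance + R1).
With X open, the divider is unloaded: V_th = 20.4 × 12.1/24.06 = 10.26 V.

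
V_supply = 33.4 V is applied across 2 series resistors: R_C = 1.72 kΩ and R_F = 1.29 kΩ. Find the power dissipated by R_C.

P ≈ 212 mW

The common current is I = 33.4/3.010 = 11.10 mA.
V(R_C) = I·R = 19.09 V; P = V·I = 19.09 × 11.10 = 211.8 mW.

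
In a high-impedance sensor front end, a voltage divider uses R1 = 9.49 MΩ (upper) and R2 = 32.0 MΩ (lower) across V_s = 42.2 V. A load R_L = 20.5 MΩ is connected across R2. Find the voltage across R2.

V_out ≈ 24.0 V

R2 ‖ R_L = (32.0 × 20.5)/(32.0 + 20.5) = 12.50 MΩ.
Now apply the divider: V_out = 42.2 × 0.5683 = 23.98 V.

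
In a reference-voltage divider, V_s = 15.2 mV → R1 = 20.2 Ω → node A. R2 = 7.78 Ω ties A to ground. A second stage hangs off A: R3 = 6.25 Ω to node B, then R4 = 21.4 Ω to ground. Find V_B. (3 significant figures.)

V_B ≈ 2.72 mV

Node A sees R2 in parallel with the series input of stage 2, R3 + R4 = 27.65 Ω.
R2 ‖ (R3+R4) = 6.072 Ω.
First divider: V_A = V_s · 6.072/(20.2 + 6.072) = 3.513 mV.
Then the unloaded second divider: V_B = V_A × R4/(R3+R4) = 3.513 × 0.7740 = 2.719 mV.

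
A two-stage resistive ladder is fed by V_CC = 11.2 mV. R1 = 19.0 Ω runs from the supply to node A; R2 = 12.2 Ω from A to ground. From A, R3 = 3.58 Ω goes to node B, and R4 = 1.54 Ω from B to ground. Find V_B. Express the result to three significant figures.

V_B ≈ 0.537 mV

Node A sees R2 in parallel with the series input of stage 2, R3 + R4 = 5.120 Ω.
Effective lower resistance at A: R2 ‖ 5.120 = 3.606 Ω.
First divider: V_A = V_CC · 3.606/(19.0 + 3.606) = 1.787 mV.
Stage 2 is unloaded, so V_B = V_A · R4/(R3+R4) = 1.787 × 1.54/5.120 = 0.5374 mV.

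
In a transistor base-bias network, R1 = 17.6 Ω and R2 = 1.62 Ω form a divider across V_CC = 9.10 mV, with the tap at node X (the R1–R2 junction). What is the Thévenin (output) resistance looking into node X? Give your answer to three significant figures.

R_th ≈ 1.48 Ω

Zeroing V_CC shorts the top of R1 to ground, so R_th = R1 ‖ R2 = 1.483 Ω.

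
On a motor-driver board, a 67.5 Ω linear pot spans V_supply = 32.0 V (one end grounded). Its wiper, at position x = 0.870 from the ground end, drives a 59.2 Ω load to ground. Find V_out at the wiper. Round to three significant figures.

Split the track: R_lower = x·R_p = 58.73 Ω, R_upper = (1−x)·R_p = 8.775 Ω.
(x·R_p) ‖ R_L = 29.48 Ω.
V_out = 32.0 × 29.48/(8.775 + 29.48) = 24.66 V.

V_out ≈ 24.7 V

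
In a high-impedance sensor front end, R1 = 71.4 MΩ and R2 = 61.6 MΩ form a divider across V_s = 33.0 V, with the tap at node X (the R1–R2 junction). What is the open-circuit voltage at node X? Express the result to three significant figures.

V_th ≈ 15.3 V

V_th is the unloaded tap voltage: V_s · R2/(R1+R2) = 33.0 × 0.4632 = 15.28 V.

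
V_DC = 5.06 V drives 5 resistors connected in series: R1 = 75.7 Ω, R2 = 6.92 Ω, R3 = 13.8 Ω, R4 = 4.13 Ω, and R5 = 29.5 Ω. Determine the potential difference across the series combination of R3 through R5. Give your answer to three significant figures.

Total series resistance ΣR = 75.7 + 6.92 + 13.8 + 4.13 + 29.5 = 130.1 Ω.
R_{R3..R5} = 13.8 + 4.13 + 29.5 = 47.43 Ω.
Voltage divider: V = V_DC · (47.43 / 130.1) = 5.06 × 0.3647 = 1.845 V.

V ≈ 1.85 V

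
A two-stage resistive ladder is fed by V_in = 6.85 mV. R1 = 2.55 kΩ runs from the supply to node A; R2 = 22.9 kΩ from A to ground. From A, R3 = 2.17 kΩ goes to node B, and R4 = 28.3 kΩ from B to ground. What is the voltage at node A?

V_A ≈ 5.73 mV

Looking into the second stage from A: R3 + R4 = 30.47 kΩ appears in parallel with R2.
Effective lower resistance at A: R2 ‖ 30.47 = 13.07 kΩ.
So V_A = 6.85 × 0.8368 = 5.732 mV.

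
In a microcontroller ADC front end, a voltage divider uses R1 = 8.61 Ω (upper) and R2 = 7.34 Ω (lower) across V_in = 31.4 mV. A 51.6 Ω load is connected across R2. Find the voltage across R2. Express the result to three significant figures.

V_out ≈ 13.4 mV

First combine the lower leg with the load: R2 ‖ R_L = 6.426 Ω.
Now apply the divider: V_out = 31.4 × 0.4274 = 13.42 mV.
(Unloaded it would be 14.4 mV; the load pulls it down.)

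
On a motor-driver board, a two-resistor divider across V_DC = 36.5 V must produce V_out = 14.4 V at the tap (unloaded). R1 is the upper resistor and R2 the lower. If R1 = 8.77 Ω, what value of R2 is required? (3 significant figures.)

The divider ratio is R2/(R1+R2) = 14.4/36.5 = 0.3945.
R2 = R1 · 0.3945/(1 − 0.3945) = 5.714 Ω.

R2 ≈ 5.71 Ω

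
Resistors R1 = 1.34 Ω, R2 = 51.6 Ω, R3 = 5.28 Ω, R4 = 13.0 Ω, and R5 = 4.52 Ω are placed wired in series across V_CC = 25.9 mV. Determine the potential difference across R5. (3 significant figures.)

ΣR = 1.34 + 51.6 + 5.28 + 13.0 + 4.52 = 75.74 Ω.
By the voltage-divider rule, V = 25.9 × 4.520/75.74 = 1.546 mV.

V ≈ 1.55 mV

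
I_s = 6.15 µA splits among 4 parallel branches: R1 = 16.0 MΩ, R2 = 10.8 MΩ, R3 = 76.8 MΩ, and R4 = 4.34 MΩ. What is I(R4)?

I ≈ 3.56 µA

ΣG = 1/16.0 + 1/10.8 + 1/76.8 + 1/4.34 = 0.3985.
By the current-divider rule, I = I_s · G_k/ΣG = 6.15 × 0.5782 = 3.556 µA.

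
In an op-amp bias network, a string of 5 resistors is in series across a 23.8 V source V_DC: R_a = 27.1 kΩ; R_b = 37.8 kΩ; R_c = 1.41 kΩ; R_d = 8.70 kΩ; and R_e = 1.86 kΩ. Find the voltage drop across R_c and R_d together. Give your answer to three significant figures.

V ≈ 3.13 V

ΣR = 27.1 + 37.8 + 1.41 + 8.70 + 1.86 = 76.87 kΩ.
R_{R_c..R_d} = 1.41 + 8.70 = 10.11 kΩ.
V = V_DC · R/ΣR = 23.8 × 0.1315 = 3.130 V.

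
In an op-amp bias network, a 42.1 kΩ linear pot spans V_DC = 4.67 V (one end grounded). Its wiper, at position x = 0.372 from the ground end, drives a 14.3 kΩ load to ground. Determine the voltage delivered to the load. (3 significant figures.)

V_out ≈ 1.03 V

Split the track: R_lower = x·R_p = 15.66 kΩ, R_upper = (1−x)·R_p = 26.44 kΩ.
R_L loads the lower segment: effective lower R = 7.475 kΩ.
Then V_out = V_DC · 7.475/(26.44 + 7.475) = 1.029 V.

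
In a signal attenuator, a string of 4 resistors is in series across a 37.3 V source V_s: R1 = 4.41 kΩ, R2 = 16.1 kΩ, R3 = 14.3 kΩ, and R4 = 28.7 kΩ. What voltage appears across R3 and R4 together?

Series total: ΣR = 4.41 + 16.1 + 14.3 + 28.7 = 63.51 kΩ.
R_{R3..R4} = 14.3 + 28.7 = 43.00 kΩ.
V = V_s · R/ΣR = 37.3 × 0.6771 = 25.25 V.

V ≈ 25.3 V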